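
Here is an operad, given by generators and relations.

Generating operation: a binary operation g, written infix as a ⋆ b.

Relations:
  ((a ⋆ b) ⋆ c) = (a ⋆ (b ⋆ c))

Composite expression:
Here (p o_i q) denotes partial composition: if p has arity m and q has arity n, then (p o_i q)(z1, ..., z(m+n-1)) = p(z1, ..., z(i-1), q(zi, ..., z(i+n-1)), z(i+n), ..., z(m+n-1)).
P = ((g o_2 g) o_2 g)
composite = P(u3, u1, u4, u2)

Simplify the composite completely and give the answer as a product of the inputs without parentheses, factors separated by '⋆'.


u3 ⋆ u1 ⋆ u4 ⋆ u2

Every regrouping of g is equal, so read the u-inputs in written order.
(u1 ⋆ u4) spells out as u1 ⋆ u4
((u1 ⋆ u4) ⋆ u2) spells out as u1 ⋆ u4 ⋆ u2
(u3 ⋆ ((u1 ⋆ u4) ⋆ u2)) spells out as u3 ⋆ u1 ⋆ u4 ⋆ u2


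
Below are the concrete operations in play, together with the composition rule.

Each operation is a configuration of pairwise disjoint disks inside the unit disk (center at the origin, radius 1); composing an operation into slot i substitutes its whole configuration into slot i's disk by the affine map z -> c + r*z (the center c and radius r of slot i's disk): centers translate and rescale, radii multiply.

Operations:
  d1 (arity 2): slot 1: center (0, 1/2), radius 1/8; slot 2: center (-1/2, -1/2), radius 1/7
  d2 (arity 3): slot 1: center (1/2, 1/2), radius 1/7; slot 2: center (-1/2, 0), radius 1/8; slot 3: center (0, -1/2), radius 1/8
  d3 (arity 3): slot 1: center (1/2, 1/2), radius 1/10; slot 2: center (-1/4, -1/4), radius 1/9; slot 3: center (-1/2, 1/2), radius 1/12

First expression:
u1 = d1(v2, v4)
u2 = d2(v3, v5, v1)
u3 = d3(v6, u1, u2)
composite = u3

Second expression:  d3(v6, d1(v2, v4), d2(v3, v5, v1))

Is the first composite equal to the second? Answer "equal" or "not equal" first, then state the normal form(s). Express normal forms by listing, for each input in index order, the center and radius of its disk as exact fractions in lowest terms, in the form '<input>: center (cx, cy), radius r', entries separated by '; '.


Normal form of the first expression: v1: center (-1/2, 11/24), radius 1/96; v2: center (-1/4, -7/36), radius 1/72; v3: center (-11/24, 13/24), radius 1/84; v4: center (-11/36, -11/36), radius 1/63; v5: center (-13/24, 1/2), radius 1/96; v6: center (1/2, 1/2), radius 1/10
Normal form of the second expression: v1: center (-1/2, 11/24), radius 1/96; v2: center (-1/4, -7/36), radius 1/72; v3: center (-11/24, 13/24), radius 1/84; v4: center (-11/36, -11/36), radius 1/63; v5: center (-13/24, 1/2), radius 1/96; v6: center (1/2, 1/2), radius 1/10
One common form — equal.

equal: each reduces to v1: center (-1/2, 11/24), radius 1/96; v2: center (-1/4, -7/36), radius 1/72; v3: center (-11/24, 13/24), radius 1/84; v4: center (-11/36, -11/36), radius 1/63; v5: center (-13/24, 1/2), radius 1/96; v6: center (1/2, 1/2), radius 1/10


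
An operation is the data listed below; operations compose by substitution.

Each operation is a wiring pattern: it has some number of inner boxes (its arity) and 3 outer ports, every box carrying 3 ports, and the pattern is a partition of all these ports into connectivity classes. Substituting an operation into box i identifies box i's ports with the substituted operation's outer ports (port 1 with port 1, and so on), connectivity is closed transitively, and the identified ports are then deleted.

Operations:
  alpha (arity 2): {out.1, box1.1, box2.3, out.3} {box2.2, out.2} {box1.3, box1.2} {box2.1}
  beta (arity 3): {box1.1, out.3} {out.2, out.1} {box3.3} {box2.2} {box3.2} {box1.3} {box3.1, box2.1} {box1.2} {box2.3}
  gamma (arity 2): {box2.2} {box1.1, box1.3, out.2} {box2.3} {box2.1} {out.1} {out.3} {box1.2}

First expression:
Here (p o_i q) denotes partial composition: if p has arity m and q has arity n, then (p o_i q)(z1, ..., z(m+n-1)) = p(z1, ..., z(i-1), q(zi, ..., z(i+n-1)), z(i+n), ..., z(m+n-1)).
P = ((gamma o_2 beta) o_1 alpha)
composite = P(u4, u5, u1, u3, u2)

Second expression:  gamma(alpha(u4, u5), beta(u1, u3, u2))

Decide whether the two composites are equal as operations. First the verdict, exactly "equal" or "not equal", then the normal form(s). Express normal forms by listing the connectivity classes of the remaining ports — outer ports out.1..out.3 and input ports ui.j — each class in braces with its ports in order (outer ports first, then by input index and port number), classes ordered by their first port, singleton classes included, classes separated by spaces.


equal; the common form is {out.1} {out.2, u4.1, u5.3} {out.3} {u1.1} {u1.2} {u1.3} {u2.1, u3.1} {u2.2} {u2.3} {u3.2} {u3.3} {u4.2, u4.3} {u5.1} {u5.2}


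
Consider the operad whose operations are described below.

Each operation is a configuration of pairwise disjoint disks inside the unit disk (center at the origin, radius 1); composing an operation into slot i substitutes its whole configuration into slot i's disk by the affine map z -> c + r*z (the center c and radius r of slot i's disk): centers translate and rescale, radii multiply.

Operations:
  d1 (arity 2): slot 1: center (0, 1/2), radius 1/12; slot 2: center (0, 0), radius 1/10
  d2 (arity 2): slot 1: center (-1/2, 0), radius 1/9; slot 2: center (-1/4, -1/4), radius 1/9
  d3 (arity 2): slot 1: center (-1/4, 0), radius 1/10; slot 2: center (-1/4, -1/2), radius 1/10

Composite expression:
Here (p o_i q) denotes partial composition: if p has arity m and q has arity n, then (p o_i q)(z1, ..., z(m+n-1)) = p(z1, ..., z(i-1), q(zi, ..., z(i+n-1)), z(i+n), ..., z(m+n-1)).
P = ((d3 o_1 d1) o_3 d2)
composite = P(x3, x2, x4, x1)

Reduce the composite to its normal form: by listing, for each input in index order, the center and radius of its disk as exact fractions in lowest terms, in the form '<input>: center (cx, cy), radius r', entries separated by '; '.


Each x-disk chains the slot maps above it in d3; radii multiply.
input x3: composing its 2 substitution steps yields center (-1/4, 1/20), radius 1/120
input x2: composing its 2 substitution steps yields center (-1/4, 0), radius 1/100
input x4: composing its 2 substitution steps yields center (-3/10, -1/2), radius 1/90
input x1: composing its 2 substitution steps yields center (-11/40, -21/40), radius 1/90

x1: center (-11/40, -21/40), radius 1/90; x2: center (-1/4, 0), radius 1/100; x3: center (-1/4, 1/20), radius 1/120; x4: center (-3/10, -1/2), radius 1/90


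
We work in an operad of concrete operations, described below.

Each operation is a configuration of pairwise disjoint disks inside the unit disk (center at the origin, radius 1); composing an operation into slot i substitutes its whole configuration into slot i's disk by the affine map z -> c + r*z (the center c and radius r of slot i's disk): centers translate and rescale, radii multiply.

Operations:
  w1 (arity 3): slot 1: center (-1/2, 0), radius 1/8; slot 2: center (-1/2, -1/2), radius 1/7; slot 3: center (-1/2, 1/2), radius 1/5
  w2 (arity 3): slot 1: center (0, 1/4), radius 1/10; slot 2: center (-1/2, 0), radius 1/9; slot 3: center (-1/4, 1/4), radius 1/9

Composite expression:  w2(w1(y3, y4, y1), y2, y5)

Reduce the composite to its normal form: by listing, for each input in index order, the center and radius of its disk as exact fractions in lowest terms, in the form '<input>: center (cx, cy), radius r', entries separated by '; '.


Follow each y-input down from w2: c' goes to c + r*c', radius to r*r'.
input y3: applying the 2 nested substitutions gives center (-1/20, 1/4), radius 1/80
input y4: applying the 2 nested substitutions gives center (-1/20, 1/5), radius 1/70
input y1: applying the 2 nested substitutions gives center (-1/20, 3/10), radius 1/50
input y2: applying the 1 nested substitution gives center (-1/2, 0), radius 1/9
input y5: applying the 1 nested substitution gives center (-1/4, 1/4), radius 1/9

y1: center (-1/20, 3/10), radius 1/50; y2: center (-1/2, 0), radius 1/9; y3: center (-1/20, 1/4), radius 1/80; y4: center (-1/20, 1/5), radius 1/70; y5: center (-1/4, 1/4), radius 1/9


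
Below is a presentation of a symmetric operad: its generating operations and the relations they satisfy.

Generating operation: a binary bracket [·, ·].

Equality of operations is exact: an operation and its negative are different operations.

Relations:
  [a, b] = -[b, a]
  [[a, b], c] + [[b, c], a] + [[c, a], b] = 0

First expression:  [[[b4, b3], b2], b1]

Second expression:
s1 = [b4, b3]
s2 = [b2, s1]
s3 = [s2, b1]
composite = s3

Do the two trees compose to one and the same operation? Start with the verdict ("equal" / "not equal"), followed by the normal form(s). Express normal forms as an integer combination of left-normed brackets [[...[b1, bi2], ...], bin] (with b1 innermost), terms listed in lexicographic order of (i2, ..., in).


not equal — first -[[[b1, b2], b3], b4] + [[[b1, b2], b4], b3] + [[[b1, b3], b4], b2] - [[[b1, b4], b3], b2], second [[[b1, b2], b3], b4] - [[[b1, b2], b4], b3] - [[[b1, b3], b4], b2] + [[[b1, b4], b3], b2]


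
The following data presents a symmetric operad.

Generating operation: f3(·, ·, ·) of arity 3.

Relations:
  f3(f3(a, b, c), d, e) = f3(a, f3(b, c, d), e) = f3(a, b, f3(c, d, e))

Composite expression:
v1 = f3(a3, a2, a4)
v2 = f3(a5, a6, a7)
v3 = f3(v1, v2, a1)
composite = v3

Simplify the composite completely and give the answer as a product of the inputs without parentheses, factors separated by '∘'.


Associativity of f3 dissolves the nesting; only the a-input order survives.
f3(a3, a2, a4) flattens to a3 ∘ a2 ∘ a4
f3(a5, a6, a7) flattens to a5 ∘ a6 ∘ a7
f3(f3(a3, a2, a4), f3(a5, a6, a7), a1) flattens to a3 ∘ a2 ∘ a4 ∘ a5 ∘ a6 ∘ a7 ∘ a1

a3 ∘ a2 ∘ a4 ∘ a5 ∘ a6 ∘ a7 ∘ a1


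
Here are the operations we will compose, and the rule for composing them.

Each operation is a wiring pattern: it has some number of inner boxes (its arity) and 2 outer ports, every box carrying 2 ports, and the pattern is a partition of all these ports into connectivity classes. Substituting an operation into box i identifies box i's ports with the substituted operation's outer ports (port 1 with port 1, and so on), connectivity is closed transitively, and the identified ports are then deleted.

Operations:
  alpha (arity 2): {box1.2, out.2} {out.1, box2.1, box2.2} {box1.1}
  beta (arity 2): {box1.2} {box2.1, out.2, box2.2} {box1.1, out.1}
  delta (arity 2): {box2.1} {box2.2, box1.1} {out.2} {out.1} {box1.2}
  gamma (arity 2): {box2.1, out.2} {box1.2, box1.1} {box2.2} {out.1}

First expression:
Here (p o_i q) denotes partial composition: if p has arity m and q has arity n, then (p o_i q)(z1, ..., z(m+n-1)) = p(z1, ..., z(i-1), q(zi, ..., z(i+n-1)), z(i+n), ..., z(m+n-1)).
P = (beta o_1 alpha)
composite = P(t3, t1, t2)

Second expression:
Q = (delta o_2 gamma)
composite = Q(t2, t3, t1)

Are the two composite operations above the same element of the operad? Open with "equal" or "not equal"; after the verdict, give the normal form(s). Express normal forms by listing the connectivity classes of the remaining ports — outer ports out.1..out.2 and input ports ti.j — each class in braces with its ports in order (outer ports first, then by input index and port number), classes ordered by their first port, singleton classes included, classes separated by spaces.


not equal; the first gives {out.1, t1.1, t1.2} {out.2, t2.1, t2.2} {t3.1} {t3.2} and the second {out.1} {out.2} {t1.1, t2.1} {t1.2} {t2.2} {t3.1, t3.2}

The first expression, normalized: {out.1, t1.1, t1.2} {out.2, t2.1, t2.2} {t3.1} {t3.2}
The second expression, normalized: {out.1} {out.2} {t1.1, t2.1} {t1.2} {t2.2} {t3.1, t3.2}
The forms do not match — not equal.


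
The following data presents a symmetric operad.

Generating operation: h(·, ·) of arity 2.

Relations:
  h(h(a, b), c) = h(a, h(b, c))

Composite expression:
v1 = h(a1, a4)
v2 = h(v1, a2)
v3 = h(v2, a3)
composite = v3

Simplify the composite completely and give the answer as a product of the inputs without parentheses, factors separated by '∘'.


Key point: h is associative — brackets drop, the a-order remains.
h(a1, a4) flattens to a1 ∘ a4
h(h(a1, a4), a2) flattens to a1 ∘ a4 ∘ a2
h(h(h(a1, a4), a2), a3) flattens to a1 ∘ a4 ∘ a2 ∘ a3

a1 ∘ a4 ∘ a2 ∘ a3


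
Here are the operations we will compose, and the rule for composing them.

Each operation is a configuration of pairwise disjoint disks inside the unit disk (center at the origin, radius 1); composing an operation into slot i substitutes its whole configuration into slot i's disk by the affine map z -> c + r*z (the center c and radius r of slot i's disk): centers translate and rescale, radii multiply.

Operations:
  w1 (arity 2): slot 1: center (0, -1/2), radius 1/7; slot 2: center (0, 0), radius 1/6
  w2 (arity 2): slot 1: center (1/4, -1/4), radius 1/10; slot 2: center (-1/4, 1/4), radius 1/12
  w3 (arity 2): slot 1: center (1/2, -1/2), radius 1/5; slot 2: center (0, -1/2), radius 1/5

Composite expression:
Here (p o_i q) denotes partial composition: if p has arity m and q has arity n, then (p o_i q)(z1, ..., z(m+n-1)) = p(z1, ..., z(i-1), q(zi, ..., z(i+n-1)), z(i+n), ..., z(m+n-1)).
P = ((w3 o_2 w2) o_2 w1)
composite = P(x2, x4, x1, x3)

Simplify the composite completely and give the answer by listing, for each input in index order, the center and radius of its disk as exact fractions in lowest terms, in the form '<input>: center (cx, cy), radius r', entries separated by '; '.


x1: center (1/20, -11/20), radius 1/300; x2: center (1/2, -1/2), radius 1/5; x3: center (-1/20, -9/20), radius 1/60; x4: center (1/20, -14/25), radius 1/350

Affine substitution under w3: radii multiply and x-centers shift.
input x2: applying the 1 nested substitution gives center (1/2, -1/2), radius 1/5
input x4: applying the 3 nested substitutions gives center (1/20, -14/25), radius 1/350
input x1: applying the 3 nested substitutions gives center (1/20, -11/20), radius 1/300
input x3: applying the 2 nested substitutions gives center (-1/20, -9/20), radius 1/60


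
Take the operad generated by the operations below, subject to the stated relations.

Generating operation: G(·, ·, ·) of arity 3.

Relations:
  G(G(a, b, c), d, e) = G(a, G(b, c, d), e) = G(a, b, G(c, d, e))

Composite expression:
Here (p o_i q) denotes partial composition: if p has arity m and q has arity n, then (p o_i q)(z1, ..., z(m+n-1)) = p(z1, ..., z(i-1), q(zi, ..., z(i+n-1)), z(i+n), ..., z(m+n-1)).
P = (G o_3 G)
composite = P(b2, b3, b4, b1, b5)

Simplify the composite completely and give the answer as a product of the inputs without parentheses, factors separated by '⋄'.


b2 ⋄ b3 ⋄ b4 ⋄ b1 ⋄ b5

The G-tree's shape is irrelevant; the b-reading-order decides.
G(b4, b1, b5) reduces to b4 ⋄ b1 ⋄ b5
G(b2, b3, G(b4, b1, b5)) reduces to b2 ⋄ b3 ⋄ b4 ⋄ b1 ⋄ b5


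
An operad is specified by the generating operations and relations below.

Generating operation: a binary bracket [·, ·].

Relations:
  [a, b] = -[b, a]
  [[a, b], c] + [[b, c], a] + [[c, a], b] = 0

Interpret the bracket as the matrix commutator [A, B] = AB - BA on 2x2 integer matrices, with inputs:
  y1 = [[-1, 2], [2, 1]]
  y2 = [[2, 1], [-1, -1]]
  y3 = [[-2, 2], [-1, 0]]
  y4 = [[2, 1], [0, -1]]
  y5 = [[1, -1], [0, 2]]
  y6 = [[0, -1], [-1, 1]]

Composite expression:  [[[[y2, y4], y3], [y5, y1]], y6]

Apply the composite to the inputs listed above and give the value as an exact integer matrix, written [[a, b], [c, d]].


[y2, y4] = [[1, 0], [-3, -1]]
[[y2, y4], y3] = [[6, 4], [8, -6]]
[y5, y1] = [[-2, -4], [2, 2]]
[[[y2, y4], y3], [y5, y1]] = [[40, -32], [-56, -40]]
[[[[y2, y4], y3], [y5, y1]], y6] = [[-24, -112], [136, 24]]

[[-24, -112], [136, 24]]


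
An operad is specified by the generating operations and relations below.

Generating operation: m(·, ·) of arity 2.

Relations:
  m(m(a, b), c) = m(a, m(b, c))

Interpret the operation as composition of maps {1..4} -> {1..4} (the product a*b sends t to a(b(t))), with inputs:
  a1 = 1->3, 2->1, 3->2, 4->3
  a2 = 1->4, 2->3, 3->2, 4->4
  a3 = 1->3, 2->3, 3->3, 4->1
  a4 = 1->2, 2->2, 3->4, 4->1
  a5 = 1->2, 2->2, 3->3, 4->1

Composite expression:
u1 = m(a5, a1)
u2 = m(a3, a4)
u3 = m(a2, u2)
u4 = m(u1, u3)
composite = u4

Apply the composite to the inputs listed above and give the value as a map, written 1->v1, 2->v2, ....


1->2, 2->2, 3->3, 4->2


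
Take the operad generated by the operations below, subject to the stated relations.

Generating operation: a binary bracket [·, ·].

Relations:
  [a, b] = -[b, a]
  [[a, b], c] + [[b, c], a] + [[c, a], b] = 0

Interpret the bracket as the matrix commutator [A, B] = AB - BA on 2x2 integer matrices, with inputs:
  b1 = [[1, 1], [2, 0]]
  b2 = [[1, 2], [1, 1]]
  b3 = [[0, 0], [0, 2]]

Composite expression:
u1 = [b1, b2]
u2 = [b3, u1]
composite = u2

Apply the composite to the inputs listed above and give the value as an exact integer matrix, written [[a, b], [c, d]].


[[0, -4], [-2, 0]]

[b1, b2] = [[-3, 2], [-1, 3]]
[b3, [b1, b2]] = [[0, -4], [-2, 0]]


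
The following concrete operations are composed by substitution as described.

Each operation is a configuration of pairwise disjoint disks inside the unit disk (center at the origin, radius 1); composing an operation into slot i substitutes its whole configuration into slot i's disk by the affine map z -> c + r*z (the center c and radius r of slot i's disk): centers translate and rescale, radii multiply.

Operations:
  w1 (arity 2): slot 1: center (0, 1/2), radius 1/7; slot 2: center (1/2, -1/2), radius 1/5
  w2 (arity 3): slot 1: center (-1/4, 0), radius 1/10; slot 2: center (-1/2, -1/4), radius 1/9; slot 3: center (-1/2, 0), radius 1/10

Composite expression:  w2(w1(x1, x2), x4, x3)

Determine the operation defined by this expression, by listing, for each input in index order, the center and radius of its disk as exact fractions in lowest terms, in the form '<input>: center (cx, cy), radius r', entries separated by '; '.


x1: center (-1/4, 1/20), radius 1/70; x2: center (-1/5, -1/20), radius 1/50; x3: center (-1/2, 0), radius 1/10; x4: center (-1/2, -1/4), radius 1/9

Below w2, radii multiply path by path; the x-disk centers shift.
input x1: composing its 2 substitution steps yields center (-1/4, 1/20), radius 1/70
input x2: composing its 2 substitution steps yields center (-1/5, -1/20), radius 1/50
input x4: composing its 1 substitution step yields center (-1/2, -1/4), radius 1/9
input x3: composing its 1 substitution step yields center (-1/2, 0), radius 1/10


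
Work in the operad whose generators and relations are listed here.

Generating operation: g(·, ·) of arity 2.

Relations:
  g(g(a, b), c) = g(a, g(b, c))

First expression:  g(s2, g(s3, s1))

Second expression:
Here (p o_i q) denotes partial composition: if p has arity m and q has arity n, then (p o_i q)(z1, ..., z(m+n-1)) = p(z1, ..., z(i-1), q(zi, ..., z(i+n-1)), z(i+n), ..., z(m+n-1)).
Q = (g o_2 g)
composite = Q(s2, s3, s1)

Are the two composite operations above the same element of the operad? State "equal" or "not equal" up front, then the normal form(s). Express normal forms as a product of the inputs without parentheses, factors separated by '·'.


equal; both compose to s2 · s3 · s1

Normal form of the first expression: s2 · s3 · s1
Normal form of the second expression: s2 · s3 · s1
Same normal form: equal.


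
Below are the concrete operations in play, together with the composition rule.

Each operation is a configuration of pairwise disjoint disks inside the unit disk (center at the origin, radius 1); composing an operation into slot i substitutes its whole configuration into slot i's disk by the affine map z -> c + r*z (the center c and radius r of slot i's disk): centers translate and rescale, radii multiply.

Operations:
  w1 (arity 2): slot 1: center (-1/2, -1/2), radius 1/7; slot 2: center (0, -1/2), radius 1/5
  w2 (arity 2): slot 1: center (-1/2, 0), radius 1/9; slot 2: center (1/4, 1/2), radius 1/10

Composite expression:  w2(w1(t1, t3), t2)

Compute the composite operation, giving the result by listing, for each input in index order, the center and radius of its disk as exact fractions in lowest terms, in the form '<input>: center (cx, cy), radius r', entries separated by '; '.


Affine substitution under w2: radii multiply and t-centers shift.
t1 passes through 2 substitutions, ending at center (-5/9, -1/18), radius 1/63
t3 passes through 2 substitutions, ending at center (-1/2, -1/18), radius 1/45
t2 passes through 1 substitution, ending at center (1/4, 1/2), radius 1/10

t1: center (-5/9, -1/18), radius 1/63; t2: center (1/4, 1/2), radius 1/10; t3: center (-1/2, -1/18), radius 1/45


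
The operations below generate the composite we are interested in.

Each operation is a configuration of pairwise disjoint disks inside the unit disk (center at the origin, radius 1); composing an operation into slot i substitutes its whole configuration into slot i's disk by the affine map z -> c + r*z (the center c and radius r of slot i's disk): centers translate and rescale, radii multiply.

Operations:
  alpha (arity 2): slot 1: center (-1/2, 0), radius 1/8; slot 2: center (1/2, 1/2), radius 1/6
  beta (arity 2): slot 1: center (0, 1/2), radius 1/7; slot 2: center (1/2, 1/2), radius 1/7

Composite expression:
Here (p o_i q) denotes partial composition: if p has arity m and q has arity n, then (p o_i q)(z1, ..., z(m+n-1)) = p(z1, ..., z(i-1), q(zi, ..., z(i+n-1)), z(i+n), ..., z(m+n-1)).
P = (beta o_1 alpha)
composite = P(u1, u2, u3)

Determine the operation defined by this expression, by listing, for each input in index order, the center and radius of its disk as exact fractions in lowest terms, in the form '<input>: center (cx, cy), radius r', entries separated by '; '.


u1: center (-1/14, 1/2), radius 1/56; u2: center (1/14, 4/7), radius 1/42; u3: center (1/2, 1/2), radius 1/7

Each u-disk chains the slot maps above it in beta; radii multiply.
input u1: composing its 2 substitution steps yields center (-1/14, 1/2), radius 1/56
input u2: composing its 2 substitution steps yields center (1/14, 4/7), radius 1/42
input u3: composing its 1 substitution step yields center (1/2, 1/2), radius 1/7


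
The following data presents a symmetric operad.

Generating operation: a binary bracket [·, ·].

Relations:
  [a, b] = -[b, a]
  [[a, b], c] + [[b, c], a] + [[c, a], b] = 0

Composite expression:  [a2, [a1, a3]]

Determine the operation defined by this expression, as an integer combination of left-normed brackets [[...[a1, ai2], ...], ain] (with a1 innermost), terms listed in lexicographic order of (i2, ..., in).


-[[a1, a3], a2]

Skip Jacobi rewriting: expand, keep a1-initial words, read off terms.
Composite bracket: [a2, [a1, a3]]
Under [a, b] = ab - ba we get 4 signed associative words (2^2 = 4).
The a1-initial words carry the normal form:
  sign of a1a3a2 is -1, so it contributes -[[a1, a3], a2]


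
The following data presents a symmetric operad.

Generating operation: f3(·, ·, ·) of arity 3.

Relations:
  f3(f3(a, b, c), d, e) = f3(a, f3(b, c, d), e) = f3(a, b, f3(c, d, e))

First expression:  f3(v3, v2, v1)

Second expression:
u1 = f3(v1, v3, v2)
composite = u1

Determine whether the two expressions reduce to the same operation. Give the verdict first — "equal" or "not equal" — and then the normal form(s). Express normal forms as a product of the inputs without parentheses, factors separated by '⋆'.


not equal: they reduce to v3 ⋆ v2 ⋆ v1 and v1 ⋆ v3 ⋆ v2


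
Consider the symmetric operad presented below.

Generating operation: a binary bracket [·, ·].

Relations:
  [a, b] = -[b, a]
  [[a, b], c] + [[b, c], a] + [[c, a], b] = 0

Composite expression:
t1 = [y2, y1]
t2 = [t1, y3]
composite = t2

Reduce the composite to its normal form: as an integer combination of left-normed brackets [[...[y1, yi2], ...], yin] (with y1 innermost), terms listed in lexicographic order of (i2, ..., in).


-[[y1, y2], y3]

Expand each bracket as ab - ba; the y1-initial words give the coefficients.
Composite bracket: [[y2, y1], y3]
Under [a, b] = ab - ba we get 4 signed associative words (2^2 = 4).
Words beginning with y1 determine it all:
  the word y1y2y3 carries sign -1 and contributes -[[y1, y2], y3]


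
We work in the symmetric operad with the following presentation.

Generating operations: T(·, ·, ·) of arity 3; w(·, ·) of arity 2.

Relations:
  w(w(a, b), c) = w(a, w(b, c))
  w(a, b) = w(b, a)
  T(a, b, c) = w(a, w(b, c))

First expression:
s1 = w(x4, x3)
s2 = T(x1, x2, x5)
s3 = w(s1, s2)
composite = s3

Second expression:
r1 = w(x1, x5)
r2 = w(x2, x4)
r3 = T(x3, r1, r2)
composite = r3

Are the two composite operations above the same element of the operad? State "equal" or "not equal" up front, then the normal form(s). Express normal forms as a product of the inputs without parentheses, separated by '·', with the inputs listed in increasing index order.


equal; both compose to x1 · x2 · x3 · x4 · x5

The first expression reduces to x1 · x2 · x3 · x4 · x5
The second expression reduces to x1 · x2 · x3 · x4 · x5
The normal forms match — equal.


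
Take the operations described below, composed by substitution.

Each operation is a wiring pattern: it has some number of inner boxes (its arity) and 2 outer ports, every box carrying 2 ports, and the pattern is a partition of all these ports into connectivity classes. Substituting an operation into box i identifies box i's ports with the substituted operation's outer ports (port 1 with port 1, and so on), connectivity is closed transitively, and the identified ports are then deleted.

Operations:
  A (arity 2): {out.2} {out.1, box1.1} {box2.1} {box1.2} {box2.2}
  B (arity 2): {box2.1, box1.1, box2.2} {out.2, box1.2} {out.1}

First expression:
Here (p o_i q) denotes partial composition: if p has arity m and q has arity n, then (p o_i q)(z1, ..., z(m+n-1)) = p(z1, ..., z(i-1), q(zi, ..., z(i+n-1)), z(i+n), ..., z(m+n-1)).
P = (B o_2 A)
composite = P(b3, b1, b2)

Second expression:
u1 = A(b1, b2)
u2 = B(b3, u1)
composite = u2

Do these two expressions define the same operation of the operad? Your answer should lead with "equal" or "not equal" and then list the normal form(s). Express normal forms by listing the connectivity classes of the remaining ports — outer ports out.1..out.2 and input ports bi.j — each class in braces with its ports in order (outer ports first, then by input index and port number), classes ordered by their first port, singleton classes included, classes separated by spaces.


equal; both compose to {out.1} {out.2, b3.2} {b1.1, b3.1} {b1.2} {b2.1} {b2.2}

The first expression reduces to {out.1} {out.2, b3.2} {b1.1, b3.1} {b1.2} {b2.1} {b2.2}
The second expression reduces to {out.1} {out.2, b3.2} {b1.1, b3.1} {b1.2} {b2.1} {b2.2}
The forms coincide; equal.


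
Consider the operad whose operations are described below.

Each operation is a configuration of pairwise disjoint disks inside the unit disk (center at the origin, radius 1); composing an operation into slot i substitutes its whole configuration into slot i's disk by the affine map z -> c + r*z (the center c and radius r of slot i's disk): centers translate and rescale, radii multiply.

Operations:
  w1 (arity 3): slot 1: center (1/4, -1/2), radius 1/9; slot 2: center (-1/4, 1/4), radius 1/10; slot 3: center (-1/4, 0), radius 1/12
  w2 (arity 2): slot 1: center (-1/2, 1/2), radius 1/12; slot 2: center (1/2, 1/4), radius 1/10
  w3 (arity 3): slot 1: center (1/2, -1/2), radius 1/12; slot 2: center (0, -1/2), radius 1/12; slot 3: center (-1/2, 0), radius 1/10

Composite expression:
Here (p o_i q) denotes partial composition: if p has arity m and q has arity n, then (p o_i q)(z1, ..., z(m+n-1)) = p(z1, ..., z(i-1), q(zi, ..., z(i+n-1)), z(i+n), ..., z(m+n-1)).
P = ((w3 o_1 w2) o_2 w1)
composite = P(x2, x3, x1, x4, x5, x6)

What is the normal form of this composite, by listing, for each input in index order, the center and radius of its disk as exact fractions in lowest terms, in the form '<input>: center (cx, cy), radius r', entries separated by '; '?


Only the slot chain above each x matters under w3; compose those maps.
input x2: composing its 2 substitution steps yields center (11/24, -11/24), radius 1/144
input x3: composing its 3 substitution steps yields center (87/160, -29/60), radius 1/1080
input x1: composing its 3 substitution steps yields center (259/480, -229/480), radius 1/1200
input x4: composing its 3 substitution steps yields center (259/480, -23/48), radius 1/1440
input x5: composing its 1 substitution step yields center (0, -1/2), radius 1/12
input x6: composing its 1 substitution step yields center (-1/2, 0), radius 1/10

x1: center (259/480, -229/480), radius 1/1200; x2: center (11/24, -11/24), radius 1/144; x3: center (87/160, -29/60), radius 1/1080; x4: center (259/480, -23/48), radius 1/1440; x5: center (0, -1/2), radius 1/12; x6: center (-1/2, 0), radius 1/10


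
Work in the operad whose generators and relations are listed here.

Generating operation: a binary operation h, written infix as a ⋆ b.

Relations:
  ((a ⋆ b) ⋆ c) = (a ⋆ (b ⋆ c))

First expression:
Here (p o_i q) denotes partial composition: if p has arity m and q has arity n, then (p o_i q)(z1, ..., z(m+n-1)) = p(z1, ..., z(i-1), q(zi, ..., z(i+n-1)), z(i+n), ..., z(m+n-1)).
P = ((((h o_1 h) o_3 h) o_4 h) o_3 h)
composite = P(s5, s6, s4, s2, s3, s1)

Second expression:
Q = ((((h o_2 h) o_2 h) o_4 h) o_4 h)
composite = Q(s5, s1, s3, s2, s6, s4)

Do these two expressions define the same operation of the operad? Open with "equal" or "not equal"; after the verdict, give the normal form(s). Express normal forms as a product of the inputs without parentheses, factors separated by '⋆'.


The first composite normalizes to s5 ⋆ s6 ⋆ s4 ⋆ s2 ⋆ s3 ⋆ s1
The second composite normalizes to s5 ⋆ s1 ⋆ s3 ⋆ s2 ⋆ s6 ⋆ s4
The forms do not match — not equal.

not equal: they reduce to s5 ⋆ s6 ⋆ s4 ⋆ s2 ⋆ s3 ⋆ s1 and s5 ⋆ s1 ⋆ s3 ⋆ s2 ⋆ s6 ⋆ s4


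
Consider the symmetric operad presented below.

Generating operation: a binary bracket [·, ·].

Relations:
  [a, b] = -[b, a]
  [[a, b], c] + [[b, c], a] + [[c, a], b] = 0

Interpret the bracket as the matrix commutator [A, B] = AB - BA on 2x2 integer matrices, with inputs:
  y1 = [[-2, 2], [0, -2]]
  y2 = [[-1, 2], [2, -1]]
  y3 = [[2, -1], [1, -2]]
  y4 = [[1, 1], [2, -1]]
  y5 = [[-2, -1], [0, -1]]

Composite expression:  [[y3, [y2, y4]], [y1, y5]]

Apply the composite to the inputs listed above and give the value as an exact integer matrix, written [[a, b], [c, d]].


[y2, y4] = [[2, -4], [4, -2]]
[y3, [y2, y4]] = [[0, -12], [-12, 0]]
[y1, y5] = [[0, 2], [0, 0]]
[[y3, [y2, y4]], [y1, y5]] = [[24, 0], [0, -24]]

[[24, 0], [0, -24]]


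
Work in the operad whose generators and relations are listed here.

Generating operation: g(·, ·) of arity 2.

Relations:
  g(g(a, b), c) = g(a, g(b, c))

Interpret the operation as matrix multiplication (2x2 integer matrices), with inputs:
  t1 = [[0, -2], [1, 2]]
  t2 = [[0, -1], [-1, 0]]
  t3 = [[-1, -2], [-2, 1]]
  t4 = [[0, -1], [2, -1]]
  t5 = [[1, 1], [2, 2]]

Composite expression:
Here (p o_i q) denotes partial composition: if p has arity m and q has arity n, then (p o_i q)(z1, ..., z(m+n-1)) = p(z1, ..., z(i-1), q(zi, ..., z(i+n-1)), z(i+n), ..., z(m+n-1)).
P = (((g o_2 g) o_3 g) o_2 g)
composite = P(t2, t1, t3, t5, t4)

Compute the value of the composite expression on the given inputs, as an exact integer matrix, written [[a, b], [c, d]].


[[10, -10], [0, 0]]

g(t1, t3) = [[4, -2], [-5, 0]]
g(t5, t4) = [[2, -2], [4, -4]]
g(g(t1, t3), g(t5, t4)) = [[0, 0], [-10, 10]]
g(t2, g(g(t1, t3), g(t5, t4))) = [[10, -10], [0, 0]]


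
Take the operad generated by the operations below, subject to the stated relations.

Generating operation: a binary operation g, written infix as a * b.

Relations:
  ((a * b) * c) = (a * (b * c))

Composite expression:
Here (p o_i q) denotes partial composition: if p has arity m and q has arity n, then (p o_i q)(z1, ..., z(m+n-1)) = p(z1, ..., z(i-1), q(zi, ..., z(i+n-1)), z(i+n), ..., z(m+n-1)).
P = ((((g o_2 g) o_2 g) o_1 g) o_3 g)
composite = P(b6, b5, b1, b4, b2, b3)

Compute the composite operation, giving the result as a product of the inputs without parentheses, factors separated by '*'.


b6 * b5 * b1 * b4 * b2 * b3

All parenthesizations of g agree; list the b-inputs left to right.
(b6 * b5) linearizes to b6 * b5
(b1 * b4) linearizes to b1 * b4
((b1 * b4) * b2) linearizes to b1 * b4 * b2
(((b1 * b4) * b2) * b3) linearizes to b1 * b4 * b2 * b3
((b6 * b5) * (((b1 * b4) * b2) * b3)) linearizes to b6 * b5 * b1 * b4 * b2 * b3


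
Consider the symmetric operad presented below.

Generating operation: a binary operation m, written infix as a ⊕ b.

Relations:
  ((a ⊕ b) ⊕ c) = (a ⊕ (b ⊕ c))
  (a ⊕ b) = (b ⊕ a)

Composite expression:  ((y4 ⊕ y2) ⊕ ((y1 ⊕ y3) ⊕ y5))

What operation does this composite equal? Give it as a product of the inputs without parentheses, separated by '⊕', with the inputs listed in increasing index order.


y1 ⊕ y2 ⊕ y3 ⊕ y4 ⊕ y5

Both nesting and order wash out for m; what remains is which y's occur.
(y4 ⊕ y2) linearizes to y4 ⊕ y2
(y1 ⊕ y3) linearizes to y1 ⊕ y3
((y1 ⊕ y3) ⊕ y5) linearizes to y1 ⊕ y3 ⊕ y5
((y4 ⊕ y2) ⊕ ((y1 ⊕ y3) ⊕ y5)) linearizes to y4 ⊕ y2 ⊕ y1 ⊕ y3 ⊕ y5
commutativity sorts the factors: y1 ⊕ y2 ⊕ y3 ⊕ y4 ⊕ y5


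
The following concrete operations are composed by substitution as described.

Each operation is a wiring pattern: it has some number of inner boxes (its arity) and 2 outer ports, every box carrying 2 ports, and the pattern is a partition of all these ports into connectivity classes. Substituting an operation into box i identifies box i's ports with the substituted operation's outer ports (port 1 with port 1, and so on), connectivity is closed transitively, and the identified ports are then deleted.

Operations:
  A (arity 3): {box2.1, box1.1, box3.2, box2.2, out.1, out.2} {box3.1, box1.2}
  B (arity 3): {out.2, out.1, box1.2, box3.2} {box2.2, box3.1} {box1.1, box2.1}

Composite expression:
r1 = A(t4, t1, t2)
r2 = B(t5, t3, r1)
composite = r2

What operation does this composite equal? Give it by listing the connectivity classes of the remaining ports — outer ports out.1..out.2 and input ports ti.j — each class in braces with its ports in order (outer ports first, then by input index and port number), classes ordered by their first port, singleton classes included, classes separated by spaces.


{out.1, out.2, t1.1, t1.2, t2.2, t3.2, t4.1, t5.2} {t2.1, t4.2} {t3.1, t5.1}

Two ports join when wires chain via B-identified ports.
through A, on inputs (t4, t1, t2): {out.1, out.2, t1.1, t1.2, t2.2, t4.1} {t2.1, t4.2} (out.j = stage outer ports)
through B, on inputs (t5, t3, t4, t1, t2): {out.1, out.2, t1.1, t1.2, t2.2, t3.2, t4.1, t5.2} {t2.1, t4.2} {t3.1, t5.1} (out.j = stage outer ports)


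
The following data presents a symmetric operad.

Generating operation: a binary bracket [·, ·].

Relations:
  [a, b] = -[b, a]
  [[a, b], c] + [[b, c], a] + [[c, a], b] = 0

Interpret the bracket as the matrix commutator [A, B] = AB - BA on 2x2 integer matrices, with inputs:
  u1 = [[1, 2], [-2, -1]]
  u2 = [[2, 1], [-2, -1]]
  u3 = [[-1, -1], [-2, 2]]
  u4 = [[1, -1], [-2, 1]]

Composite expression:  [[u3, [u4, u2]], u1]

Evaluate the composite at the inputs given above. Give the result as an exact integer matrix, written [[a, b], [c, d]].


[[70, 50], [-20, -70]]

[u4, u2] = [[4, 3], [-6, -4]]
[u3, [u4, u2]] = [[12, -1], [-34, -12]]
[[u3, [u4, u2]], u1] = [[70, 50], [-20, -70]]


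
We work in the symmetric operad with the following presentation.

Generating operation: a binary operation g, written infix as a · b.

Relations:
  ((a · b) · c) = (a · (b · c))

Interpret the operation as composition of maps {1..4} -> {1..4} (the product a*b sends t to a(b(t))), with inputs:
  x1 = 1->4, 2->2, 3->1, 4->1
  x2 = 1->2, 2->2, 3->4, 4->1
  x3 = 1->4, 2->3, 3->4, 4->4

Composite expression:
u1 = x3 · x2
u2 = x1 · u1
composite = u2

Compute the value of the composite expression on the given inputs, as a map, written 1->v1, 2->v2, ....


(x3 · x2) = 1->3, 2->3, 3->4, 4->4
(x1 · (x3 · x2)) = 1->1, 2->1, 3->1, 4->1

1->1, 2->1, 3->1, 4->1


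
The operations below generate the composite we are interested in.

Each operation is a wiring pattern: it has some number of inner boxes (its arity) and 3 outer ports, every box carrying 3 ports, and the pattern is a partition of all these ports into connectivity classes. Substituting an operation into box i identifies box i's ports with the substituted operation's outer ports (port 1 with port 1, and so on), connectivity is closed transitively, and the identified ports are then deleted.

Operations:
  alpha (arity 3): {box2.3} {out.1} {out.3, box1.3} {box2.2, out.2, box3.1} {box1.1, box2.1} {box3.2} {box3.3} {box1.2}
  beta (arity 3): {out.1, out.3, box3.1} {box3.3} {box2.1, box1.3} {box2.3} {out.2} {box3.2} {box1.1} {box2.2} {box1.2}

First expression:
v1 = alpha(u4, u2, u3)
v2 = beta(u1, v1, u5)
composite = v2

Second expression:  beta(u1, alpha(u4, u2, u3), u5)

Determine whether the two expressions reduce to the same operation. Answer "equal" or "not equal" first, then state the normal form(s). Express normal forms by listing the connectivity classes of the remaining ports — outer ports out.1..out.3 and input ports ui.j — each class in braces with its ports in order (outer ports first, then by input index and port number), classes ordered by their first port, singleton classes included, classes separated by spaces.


Normal form of the first expression: {out.1, out.3, u5.1} {out.2} {u1.1} {u1.2} {u1.3} {u2.1, u4.1} {u2.2, u3.1} {u2.3} {u3.2} {u3.3} {u4.2} {u4.3} {u5.2} {u5.3}
Normal form of the second expression: {out.1, out.3, u5.1} {out.2} {u1.1} {u1.2} {u1.3} {u2.1, u4.1} {u2.2, u3.1} {u2.3} {u3.2} {u3.3} {u4.2} {u4.3} {u5.2} {u5.3}
The forms coincide; equal.

equal — both sides give {out.1, out.3, u5.1} {out.2} {u1.1} {u1.2} {u1.3} {u2.1, u4.1} {u2.2, u3.1} {u2.3} {u3.2} {u3.3} {u4.2} {u4.3} {u5.2} {u5.3}


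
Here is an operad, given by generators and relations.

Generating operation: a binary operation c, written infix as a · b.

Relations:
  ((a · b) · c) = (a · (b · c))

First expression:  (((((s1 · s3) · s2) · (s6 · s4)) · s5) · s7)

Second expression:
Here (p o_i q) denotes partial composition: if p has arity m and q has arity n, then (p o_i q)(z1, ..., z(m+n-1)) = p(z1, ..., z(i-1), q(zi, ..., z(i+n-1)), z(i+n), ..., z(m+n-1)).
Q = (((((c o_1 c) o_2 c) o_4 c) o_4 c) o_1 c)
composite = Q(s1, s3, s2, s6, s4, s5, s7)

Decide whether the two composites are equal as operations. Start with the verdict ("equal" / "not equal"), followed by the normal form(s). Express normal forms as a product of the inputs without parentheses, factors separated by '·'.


equal; the common form is s1 · s3 · s2 · s6 · s4 · s5 · s7

The first composite normalizes to s1 · s3 · s2 · s6 · s4 · s5 · s7
The second composite normalizes to s1 · s3 · s2 · s6 · s4 · s5 · s7
Identical normal forms: equal.


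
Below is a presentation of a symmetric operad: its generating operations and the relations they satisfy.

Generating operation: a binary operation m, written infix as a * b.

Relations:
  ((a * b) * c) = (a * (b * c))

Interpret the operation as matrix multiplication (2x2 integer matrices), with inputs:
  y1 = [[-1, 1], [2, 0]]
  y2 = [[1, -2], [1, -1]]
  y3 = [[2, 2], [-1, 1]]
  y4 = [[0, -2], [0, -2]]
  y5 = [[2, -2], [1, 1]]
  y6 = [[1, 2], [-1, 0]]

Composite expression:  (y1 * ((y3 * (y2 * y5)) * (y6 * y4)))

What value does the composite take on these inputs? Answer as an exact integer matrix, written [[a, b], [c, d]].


(y2 * y5) = [[0, -4], [1, -3]]
(y3 * (y2 * y5)) = [[2, -14], [1, 1]]
(y6 * y4) = [[0, -6], [0, 2]]
((y3 * (y2 * y5)) * (y6 * y4)) = [[0, -40], [0, -4]]
(y1 * ((y3 * (y2 * y5)) * (y6 * y4))) = [[0, 36], [0, -80]]

[[0, 36], [0, -80]]


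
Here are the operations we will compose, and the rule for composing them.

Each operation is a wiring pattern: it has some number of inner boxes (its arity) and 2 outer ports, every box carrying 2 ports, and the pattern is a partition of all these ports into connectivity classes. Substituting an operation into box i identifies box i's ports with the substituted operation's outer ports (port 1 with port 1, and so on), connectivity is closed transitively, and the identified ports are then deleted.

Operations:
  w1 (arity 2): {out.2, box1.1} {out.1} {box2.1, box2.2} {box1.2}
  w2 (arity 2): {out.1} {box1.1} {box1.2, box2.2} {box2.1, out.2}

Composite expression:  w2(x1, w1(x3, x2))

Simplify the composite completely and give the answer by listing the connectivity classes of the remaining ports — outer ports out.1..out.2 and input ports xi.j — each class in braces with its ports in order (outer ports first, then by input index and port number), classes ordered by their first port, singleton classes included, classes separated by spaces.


{out.1} {out.2} {x1.1} {x1.2, x3.1} {x2.1, x2.2} {x3.2}

Connectivity passes through glued w2-boundaries; trace each wire chain.
the subtree at w1 composes to {out.1} {out.2, x3.1} {x2.1, x2.2} {x3.2} on (x3, x2); out.j = own outer ports
the subtree at w2 composes to {out.1} {out.2} {x1.1} {x1.2, x3.1} {x2.1, x2.2} {x3.2} on (x1, x3, x2); out.j = own outer ports
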